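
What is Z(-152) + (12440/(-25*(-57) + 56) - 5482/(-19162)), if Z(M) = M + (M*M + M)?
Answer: 323642957861/14189461 ≈ 22809.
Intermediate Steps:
Z(M) = M² + 2*M (Z(M) = M + (M² + M) = M + (M + M²) = M² + 2*M)
Z(-152) + (12440/(-25*(-57) + 56) - 5482/(-19162)) = -152*(2 - 152) + (12440/(-25*(-57) + 56) - 5482/(-19162)) = -152*(-150) + (12440/(1425 + 56) - 5482*(-1/19162)) = 22800 + (12440/1481 + 2741/9581) = 22800 + 123247061/14189461 = 323642957861/14189461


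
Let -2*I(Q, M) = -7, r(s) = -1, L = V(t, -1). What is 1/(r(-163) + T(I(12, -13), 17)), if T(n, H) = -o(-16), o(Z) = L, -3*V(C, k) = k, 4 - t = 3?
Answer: -¾ ≈ -0.75000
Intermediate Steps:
t = 1 (t = 4 - 1*3 = 4 - 3 = 1)
V(C, k) = -k/3
L = ⅓ (L = -⅓*(-1) = ⅓ ≈ 0.33333)
o(Z) = ⅓
I(Q, M) = 7/2 (I(Q, M) = -½*(-7) = 7/2)
T(n, H) = -⅓ (T(n, H) = -1*⅓ = -⅓)
1/(r(-163) + T(I(12, -13), 17)) = 1/(-1 - ⅓) = 1/(-4/3) = -¾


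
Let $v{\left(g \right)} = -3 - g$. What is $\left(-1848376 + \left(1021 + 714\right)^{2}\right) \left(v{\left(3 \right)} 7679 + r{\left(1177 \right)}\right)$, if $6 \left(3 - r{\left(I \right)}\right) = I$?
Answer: $- \frac{107510922649}{2} \approx -5.3755 \cdot 10^{10}$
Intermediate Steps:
$r{\left(I \right)} = 3 - \frac{I}{6}$
$\left(-1848376 + \left(1021 + 714\right)^{2}\right) \left(v{\left(3 \right)} 7679 + r{\left(1177 \right)}\right) = \left(-1848376 + \left(1021 + 714\right)^{2}\right) \left(\left(-3 - 3\right) 7679 + \left(3 - \frac{1177}{6}\right)\right) = \left(-1848376 + 1735^{2}\right) \left(\left(-3 - 3\right) 7679 + \left(3 - \frac{1177}{6}\right)\right) = \left(-1848376 + 3010225\right) \left(\left(-6\right) 7679 - \frac{1159}{6}\right) = 1161849 \left(-46074 - \frac{1159}{6}\right) = 1161849 \left(- \frac{277603}{6}\right) = - \frac{107510922649}{2}$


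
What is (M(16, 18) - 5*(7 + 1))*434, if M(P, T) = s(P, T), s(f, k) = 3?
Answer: -16058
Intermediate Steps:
M(P, T) = 3
(M(16, 18) - 5*(7 + 1))*434 = (3 - 5*(7 + 1))*434 = (3 - 5*8)*434 = (3 - 40)*434 = -37*434 = -16058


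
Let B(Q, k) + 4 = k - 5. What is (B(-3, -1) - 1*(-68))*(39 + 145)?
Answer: 10672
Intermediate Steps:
B(Q, k) = -9 + k (B(Q, k) = -4 + (k - 5) = -4 + (-5 + k) = -9 + k)
(B(-3, -1) - 1*(-68))*(39 + 145) = ((-9 - 1) - 1*(-68))*(39 + 145) = (-10 + 68)*184 = 58*184 = 10672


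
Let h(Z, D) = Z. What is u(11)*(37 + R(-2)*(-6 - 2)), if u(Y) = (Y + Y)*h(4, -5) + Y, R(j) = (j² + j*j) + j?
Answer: -1089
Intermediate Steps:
R(j) = j + 2*j² (R(j) = (j² + j²) + j = 2*j² + j = j + 2*j²)
u(Y) = 9*Y (u(Y) = (Y + Y)*4 + Y = (2*Y)*4 + Y = 8*Y + Y = 9*Y)
u(11)*(37 + R(-2)*(-6 - 2)) = (9*11)*(37 + (-2*(1 + 2*(-2)))*(-6 - 2)) = 99*(37 - 2*(1 - 4)*(-8)) = 99*(37 - 2*(-3)*(-8)) = 99*(37 + 6*(-8)) = 99*(37 - 48) = 99*(-11) = -1089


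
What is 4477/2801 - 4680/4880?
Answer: 218477/341722 ≈ 0.63934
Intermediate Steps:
4477/2801 - 4680/4880 = 4477*(1/2801) - 4680*1/4880 = 4477/2801 - 117/122 = 218477/341722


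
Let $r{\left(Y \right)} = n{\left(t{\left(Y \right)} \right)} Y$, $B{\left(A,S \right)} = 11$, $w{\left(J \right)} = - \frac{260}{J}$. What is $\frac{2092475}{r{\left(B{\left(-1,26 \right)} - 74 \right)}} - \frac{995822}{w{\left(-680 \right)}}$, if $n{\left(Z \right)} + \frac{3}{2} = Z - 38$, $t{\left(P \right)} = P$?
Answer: $- \frac{12492028402}{4797} \approx -2.6041 \cdot 10^{6}$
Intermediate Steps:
$n{\left(Z \right)} = - \frac{79}{2} + Z$ ($n{\left(Z \right)} = - \frac{3}{2} + \left(Z - 38\right) = - \frac{3}{2} + \left(-38 + Z\right) = - \frac{79}{2} + Z$)
$r{\left(Y \right)} = Y \left(- \frac{79}{2} + Y\right)$ ($r{\left(Y \right)} = \left(- \frac{79}{2} + Y\right) Y = Y \left(- \frac{79}{2} + Y\right)$)
$\frac{2092475}{r{\left(B{\left(-1,26 \right)} - 74 \right)}} - \frac{995822}{w{\left(-680 \right)}} = \frac{2092475}{\frac{1}{2} \left(11 - 74\right) \left(-79 + 2 \left(11 - 74\right)\right)} - \frac{995822}{\left(-260\right) \frac{1}{-680}} = \frac{2092475}{\frac{1}{2} \left(-63\right) \left(-79 + 2 \left(-63\right)\right)} - \frac{995822}{\left(-260\right) \left(- \frac{1}{680}\right)} = \frac{2092475}{\frac{1}{2} \left(-63\right) \left(-79 - 126\right)} - \frac{995822}{\frac{13}{34}} = \frac{2092475}{\frac{1}{2} \left(-63\right) \left(-205\right)} - \frac{33857948}{13} = \frac{2092475}{\frac{12915}{2}} - \frac{33857948}{13} = 2092475 \cdot \frac{2}{12915} - \frac{33857948}{13} = \frac{119570}{369} - \frac{33857948}{13} = - \frac{12492028402}{4797}$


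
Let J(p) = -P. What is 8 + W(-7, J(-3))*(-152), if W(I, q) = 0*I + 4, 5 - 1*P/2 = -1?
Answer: -600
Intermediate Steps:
P = 12 (P = 10 - 2*(-1) = 10 + 2 = 12)
J(p) = -12 (J(p) = -1*12 = -12)
W(I, q) = 4 (W(I, q) = 0 + 4 = 4)
8 + W(-7, J(-3))*(-152) = 8 + 4*(-152) = 8 - 608 = -600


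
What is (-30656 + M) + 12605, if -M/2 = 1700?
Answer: -21451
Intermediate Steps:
M = -3400 (M = -2*1700 = -3400)
(-30656 + M) + 12605 = (-30656 - 3400) + 12605 = -34056 + 12605 = -21451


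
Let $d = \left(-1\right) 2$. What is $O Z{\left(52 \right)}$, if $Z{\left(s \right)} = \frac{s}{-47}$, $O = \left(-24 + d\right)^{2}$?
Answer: $- \frac{35152}{47} \approx -747.92$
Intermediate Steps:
$d = -2$
$O = 676$ ($O = \left(-24 - 2\right)^{2} = \left(-26\right)^{2} = 676$)
$Z{\left(s \right)} = - \frac{s}{47}$ ($Z{\left(s \right)} = s \left(- \frac{1}{47}\right) = - \frac{s}{47}$)
$O Z{\left(52 \right)} = 676 \left(\left(- \frac{1}{47}\right) 52\right) = 676 \left(- \frac{52}{47}\right) = - \frac{35152}{47}$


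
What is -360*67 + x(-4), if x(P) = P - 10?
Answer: -24134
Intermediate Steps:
x(P) = -10 + P
-360*67 + x(-4) = -360*67 + (-10 - 4) = -24120 - 14 = -24134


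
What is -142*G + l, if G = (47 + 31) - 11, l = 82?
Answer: -9432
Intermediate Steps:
G = 67 (G = 78 - 11 = 67)
-142*G + l = -142*67 + 82 = -9514 + 82 = -9432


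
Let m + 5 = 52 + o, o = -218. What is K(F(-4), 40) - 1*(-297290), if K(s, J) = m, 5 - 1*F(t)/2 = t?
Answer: 297119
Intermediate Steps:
F(t) = 10 - 2*t
m = -171 (m = -5 + (52 - 218) = -5 - 166 = -171)
K(s, J) = -171
K(F(-4), 40) - 1*(-297290) = -171 - 1*(-297290) = -171 + 297290 = 297119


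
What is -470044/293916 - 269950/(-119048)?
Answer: 2923103261/4373763996 ≈ 0.66833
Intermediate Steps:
-470044/293916 - 269950/(-119048) = -470044*1/293916 - 269950*(-1/119048) = -117511/73479 + 134975/59524 = 2923103261/4373763996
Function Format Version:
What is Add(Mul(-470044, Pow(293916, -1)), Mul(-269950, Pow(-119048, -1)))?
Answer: Rational(2923103261, 4373763996) ≈ 0.66833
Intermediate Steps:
Add(Mul(-470044, Pow(293916, -1)), Mul(-269950, Pow(-119048, -1))) = Add(Mul(-470044, Rational(1, 293916)), Mul(-269950, Rational(-1, 119048))) = Add(Rational(-117511, 73479), Rational(134975, 59524)) = Rational(2923103261, 4373763996)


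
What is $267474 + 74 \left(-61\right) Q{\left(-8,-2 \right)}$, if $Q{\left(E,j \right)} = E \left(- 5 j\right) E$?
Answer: $-2621486$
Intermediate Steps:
$Q{\left(E,j \right)} = - 5 j E^{2}$ ($Q{\left(E,j \right)} = - 5 E j E = - 5 j E^{2}$)
$267474 + 74 \left(-61\right) Q{\left(-8,-2 \right)} = 267474 + 74 \left(-61\right) \left(\left(-5\right) \left(-2\right) \left(-8\right)^{2}\right) = 267474 - 4514 \left(\left(-5\right) \left(-2\right) 64\right) = 267474 - 2888960 = -2621486$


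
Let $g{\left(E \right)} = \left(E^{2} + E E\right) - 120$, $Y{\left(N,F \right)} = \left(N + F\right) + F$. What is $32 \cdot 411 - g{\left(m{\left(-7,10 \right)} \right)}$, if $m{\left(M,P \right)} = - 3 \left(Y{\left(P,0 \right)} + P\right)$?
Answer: $6072$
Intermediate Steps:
$Y{\left(N,F \right)} = N + 2 F$ ($Y{\left(N,F \right)} = \left(F + N\right) + F = N + 2 F$)
$m{\left(M,P \right)} = - 6 P$ ($m{\left(M,P \right)} = - 3 \left(\left(P + 2 \cdot 0\right) + P\right) = - 3 \left(\left(P + 0\right) + P\right) = - 3 \left(P + P\right) = - 3 \cdot 2 P = - 6 P$)
$g{\left(E \right)} = -120 + 2 E^{2}$ ($g{\left(E \right)} = \left(E^{2} + E^{2}\right) - 120 = 2 E^{2} - 120 = -120 + 2 E^{2}$)
$32 \cdot 411 - g{\left(m{\left(-7,10 \right)} \right)} = 32 \cdot 411 - \left(-120 + 2 \left(\left(-6\right) 10\right)^{2}\right) = 13152 - \left(-120 + 2 \left(-60\right)^{2}\right) = 13152 - \left(-120 + 2 \cdot 3600\right) = 13152 - \left(-120 + 7200\right) = 13152 - 7080 = 6072$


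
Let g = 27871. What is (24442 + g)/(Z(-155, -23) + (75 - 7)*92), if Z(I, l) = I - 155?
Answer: 52313/5946 ≈ 8.7980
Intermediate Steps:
Z(I, l) = -155 + I
(24442 + g)/(Z(-155, -23) + (75 - 7)*92) = (24442 + 27871)/((-155 - 155) + (75 - 7)*92) = 52313/(-310 + 68*92) = 52313/(-310 + 6256) = 52313/5946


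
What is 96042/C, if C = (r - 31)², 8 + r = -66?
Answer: 32014/3675 ≈ 8.7113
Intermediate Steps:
r = -74 (r = -8 - 66 = -74)
C = 11025 (C = (-74 - 31)² = (-105)² = 11025)
96042/C = 96042/11025 = 96042*(1/11025) = 32014/3675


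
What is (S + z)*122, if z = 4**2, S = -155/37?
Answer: 53314/37 ≈ 1440.9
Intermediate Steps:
S = -155/37 (S = -155*1/37 = -155/37 ≈ -4.1892)
z = 16
(S + z)*122 = (-155/37 + 16)*122 = (437/37)*122 = 53314/37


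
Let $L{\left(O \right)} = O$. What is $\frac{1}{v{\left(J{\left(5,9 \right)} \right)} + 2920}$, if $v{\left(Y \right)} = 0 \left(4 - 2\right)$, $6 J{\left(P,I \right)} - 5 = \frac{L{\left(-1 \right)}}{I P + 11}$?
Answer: $\frac{1}{2920} \approx 0.00034247$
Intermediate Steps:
$J{\left(P,I \right)} = \frac{5}{6} - \frac{1}{6 \left(11 + I P\right)}$ ($J{\left(P,I \right)} = \frac{5}{6} + \frac{\left(-1\right) \frac{1}{I P + 11}}{6} = \frac{5}{6} + \frac{\left(-1\right) \frac{1}{11 + I P}}{6} = \frac{5}{6} - \frac{1}{6 \left(11 + I P\right)}$)
$v{\left(Y \right)} = 0$ ($v{\left(Y \right)} = 0 \cdot 2 = 0$)
$\frac{1}{v{\left(J{\left(5,9 \right)} \right)} + 2920} = \frac{1}{0 + 2920} = \frac{1}{2920}$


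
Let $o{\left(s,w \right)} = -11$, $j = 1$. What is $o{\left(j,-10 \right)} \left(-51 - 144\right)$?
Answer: $2145$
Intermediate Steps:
$o{\left(j,-10 \right)} \left(-51 - 144\right) = - 11 \left(-51 - 144\right) = \left(-11\right) \left(-195\right) = 2145$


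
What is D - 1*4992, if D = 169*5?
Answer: -4147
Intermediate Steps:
D = 845
D - 1*4992 = 845 - 1*4992 = 845 - 4992 = -4147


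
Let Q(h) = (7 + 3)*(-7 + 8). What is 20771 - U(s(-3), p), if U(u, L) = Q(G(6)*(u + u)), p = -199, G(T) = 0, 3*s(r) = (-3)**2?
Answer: 20761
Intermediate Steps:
s(r) = 3 (s(r) = (1/3)*(-3)**2 = (1/3)*9 = 3)
Q(h) = 10 (Q(h) = 10*1 = 10)
U(u, L) = 10
20771 - U(s(-3), p) = 20771 - 1*10 = 20771 - 10 = 20761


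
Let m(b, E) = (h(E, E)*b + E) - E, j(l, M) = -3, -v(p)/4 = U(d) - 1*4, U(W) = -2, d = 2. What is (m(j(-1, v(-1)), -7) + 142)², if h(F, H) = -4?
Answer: 23716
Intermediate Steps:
v(p) = 24 (v(p) = -4*(-2 - 1*4) = -4*(-2 - 4) = -4*(-6) = 24)
m(b, E) = -4*b (m(b, E) = (-4*b + E) - E = (E - 4*b) - E = -4*b)
(m(j(-1, v(-1)), -7) + 142)² = (-4*(-3) + 142)² = (12 + 142)² = 154² = 23716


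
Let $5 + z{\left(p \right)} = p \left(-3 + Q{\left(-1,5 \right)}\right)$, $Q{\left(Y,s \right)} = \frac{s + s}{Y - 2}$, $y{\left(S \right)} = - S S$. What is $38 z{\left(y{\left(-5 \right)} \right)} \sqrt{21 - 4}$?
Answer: $\frac{17480 \sqrt{17}}{3} \approx 24024.0$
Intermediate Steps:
$y{\left(S \right)} = - S^{2}$
$Q{\left(Y,s \right)} = \frac{2 s}{-2 + Y}$
$z{\left(p \right)} = -5 - \frac{19 p}{3}$ ($z{\left(p \right)} = -5 + p \left(-3 + 2 \cdot 5 \frac{1}{-2 - 1}\right) = -5 + p \left(-3 + 2 \cdot 5 \frac{1}{-3}\right) = -5 + p \left(-3 + 2 \cdot 5 \left(- \frac{1}{3}\right)\right) = -5 + p \left(-3 - \frac{10}{3}\right) = -5 + p \left(- \frac{19}{3}\right) = -5 - \frac{19 p}{3}$)
$38 z{\left(y{\left(-5 \right)} \right)} \sqrt{21 - 4} = 38 \left(-5 - \frac{19 \left(- \left(-5\right)^{2}\right)}{3}\right) \sqrt{21 - 4} = 38 \left(-5 - \frac{19 \left(\left(-1\right) 25\right)}{3}\right) \sqrt{17} = 38 \left(-5 - - \frac{475}{3}\right) \sqrt{17} = 38 \left(-5 + \frac{475}{3}\right) \sqrt{17} = 38 \cdot \frac{460}{3} \sqrt{17} = \frac{17480 \sqrt{17}}{3}$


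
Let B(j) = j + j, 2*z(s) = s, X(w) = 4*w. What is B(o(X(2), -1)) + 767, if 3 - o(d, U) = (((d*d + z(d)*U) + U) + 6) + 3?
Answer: 637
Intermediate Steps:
z(s) = s/2
o(d, U) = -6 - U - d² - U*d/2 (o(d, U) = 3 - ((((d*d + (d/2)*U) + U) + 6) + 3) = 3 - ((((d² + U*d/2) + U) + 6) + 3) = 3 - (((U + d² + U*d/2) + 6) + 3) = 3 - ((6 + U + d² + U*d/2) + 3) = 3 - (9 + U + d² + U*d/2) = 3 + (-9 - U - d² - U*d/2) = -6 - U - d² - U*d/2)
B(j) = 2*j
B(o(X(2), -1)) + 767 = 2*(-6 - 1*(-1) - (4*2)² - ½*(-1)*4*2) + 767 = 2*(-6 + 1 - 1*8² - ½*(-1)*8) + 767 = 2*(-6 + 1 - 1*64 + 4) + 767 = 2*(-6 + 1 - 64 + 4) + 767 = 2*(-65) + 767 = -130 + 767 = 637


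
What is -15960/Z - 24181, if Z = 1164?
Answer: -2346887/97 ≈ -24195.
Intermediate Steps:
-15960/Z - 24181 = -15960/1164 - 24181 = -15960*1/1164 - 24181 = -1330/97 - 24181 = -2346887/97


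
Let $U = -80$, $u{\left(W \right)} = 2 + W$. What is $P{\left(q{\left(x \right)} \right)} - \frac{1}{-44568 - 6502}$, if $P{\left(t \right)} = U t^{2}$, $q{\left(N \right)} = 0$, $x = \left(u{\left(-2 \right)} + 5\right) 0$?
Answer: $\frac{1}{51070} \approx 1.9581 \cdot 10^{-5}$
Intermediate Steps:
$x = 0$ ($x = \left(\left(2 - 2\right) + 5\right) 0 = \left(0 + 5\right) 0 = 5 \cdot 0 = 0$)
$P{\left(t \right)} = - 80 t^{2}$
$P{\left(q{\left(x \right)} \right)} - \frac{1}{-44568 - 6502} = - 80 \cdot 0^{2} - \frac{1}{-44568 - 6502} = \left(-80\right) 0 - \frac{1}{-51070} = 0 - - \frac{1}{51070} = 0 + \frac{1}{51070} = \frac{1}{51070}$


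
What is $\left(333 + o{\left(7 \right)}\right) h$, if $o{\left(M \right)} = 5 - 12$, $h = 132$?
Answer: $43032$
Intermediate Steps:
$o{\left(M \right)} = -7$ ($o{\left(M \right)} = 5 - 12 = -7$)
$\left(333 + o{\left(7 \right)}\right) h = \left(333 - 7\right) 132 = 326 \cdot 132 = 43032$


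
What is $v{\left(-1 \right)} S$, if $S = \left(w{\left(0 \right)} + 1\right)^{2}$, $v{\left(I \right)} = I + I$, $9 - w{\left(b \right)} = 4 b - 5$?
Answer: $-450$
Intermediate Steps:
$w{\left(b \right)} = 14 - 4 b$ ($w{\left(b \right)} = 9 - \left(4 b - 5\right) = 9 - \left(-5 + 4 b\right) = 14 - 4 b$)
$v{\left(I \right)} = 2 I$
$S = 225$ ($S = \left(\left(14 - 0\right) + 1\right)^{2} = \left(\left(14 + 0\right) + 1\right)^{2} = \left(14 + 1\right)^{2} = 15^{2} = 225$)
$v{\left(-1 \right)} S = 2 \left(-1\right) 225 = \left(-2\right) 225 = -450$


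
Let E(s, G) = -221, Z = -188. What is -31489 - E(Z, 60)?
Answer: -31268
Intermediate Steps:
-31489 - E(Z, 60) = -31489 - 1*(-221) = -31489 + 221 = -31268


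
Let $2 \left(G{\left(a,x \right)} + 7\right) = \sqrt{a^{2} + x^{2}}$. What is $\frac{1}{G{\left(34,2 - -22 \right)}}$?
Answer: $\frac{7}{384} + \frac{\sqrt{433}}{384} \approx 0.072418$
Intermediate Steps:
$G{\left(a,x \right)} = -7 + \frac{\sqrt{a^{2} + x^{2}}}{2}$
$\frac{1}{G{\left(34,2 - -22 \right)}} = \frac{1}{-7 + \frac{\sqrt{34^{2} + \left(2 - -22\right)^{2}}}{2}} = \frac{1}{-7 + \frac{\sqrt{1156 + \left(2 + 22\right)^{2}}}{2}} = \frac{1}{-7 + \frac{\sqrt{1156 + 24^{2}}}{2}} = \frac{1}{-7 + \frac{\sqrt{1156 + 576}}{2}} = \frac{1}{-7 + \frac{\sqrt{1732}}{2}} = \frac{1}{-7 + \frac{2 \sqrt{433}}{2}} = \frac{1}{-7 + \sqrt{433}}$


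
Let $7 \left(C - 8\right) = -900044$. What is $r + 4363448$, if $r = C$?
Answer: $\frac{29644148}{7} \approx 4.2349 \cdot 10^{6}$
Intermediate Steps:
$C = - \frac{899988}{7}$ ($C = 8 + \frac{1}{7} \left(-900044\right) = 8 - \frac{900044}{7} = - \frac{899988}{7} \approx -1.2857 \cdot 10^{5}$)
$r = - \frac{899988}{7} \approx -1.2857 \cdot 10^{5}$
$r + 4363448 = - \frac{899988}{7} + 4363448 = \frac{29644148}{7}$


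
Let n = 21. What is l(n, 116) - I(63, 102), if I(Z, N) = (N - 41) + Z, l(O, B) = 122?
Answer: -2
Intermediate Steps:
I(Z, N) = -41 + N + Z (I(Z, N) = (-41 + N) + Z = -41 + N + Z)
l(n, 116) - I(63, 102) = 122 - (-41 + 102 + 63) = 122 - 1*124 = 122 - 124 = -2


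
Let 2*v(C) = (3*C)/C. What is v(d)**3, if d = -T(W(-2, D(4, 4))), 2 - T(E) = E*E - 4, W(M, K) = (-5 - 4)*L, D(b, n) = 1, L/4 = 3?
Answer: 27/8 ≈ 3.3750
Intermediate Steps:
L = 12 (L = 4*3 = 12)
W(M, K) = -108 (W(M, K) = (-5 - 4)*12 = -9*12 = -108)
T(E) = 6 - E**2 (T(E) = 2 - (E*E - 4) = 2 - (E**2 - 4) = 2 - (-4 + E**2) = 2 + (4 - E**2) = 6 - E**2)
d = 11658 (d = -(6 - 1*(-108)**2) = -(6 - 1*11664) = -(6 - 11664) = -1*(-11658) = 11658)
v(C) = 3/2 (v(C) = ((3*C)/C)/2 = (1/2)*3 = 3/2)
v(d)**3 = (3/2)**3 = 27/8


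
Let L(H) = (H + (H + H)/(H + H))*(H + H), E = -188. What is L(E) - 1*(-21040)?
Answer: 91352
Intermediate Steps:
L(H) = 2*H*(1 + H) (L(H) = (H + (2*H)/((2*H)))*(2*H) = (H + (2*H)*(1/(2*H)))*(2*H) = (H + 1)*(2*H) = (1 + H)*(2*H) = 2*H*(1 + H))
L(E) - 1*(-21040) = 2*(-188)*(1 - 188) - 1*(-21040) = 2*(-188)*(-187) + 21040 = 70312 + 21040 = 91352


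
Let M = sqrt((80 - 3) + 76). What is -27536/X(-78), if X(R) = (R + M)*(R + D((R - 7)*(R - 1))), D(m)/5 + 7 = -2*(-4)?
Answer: -715936/144321 - 27536*sqrt(17)/144321 ≈ -5.7474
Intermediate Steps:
D(m) = 5 (D(m) = -35 + 5*(-2*(-4)) = -35 + 5*8 = -35 + 40 = 5)
M = 3*sqrt(17) (M = sqrt(77 + 76) = sqrt(153) = 3*sqrt(17) ≈ 12.369)
X(R) = (5 + R)*(R + 3*sqrt(17)) (X(R) = (R + 3*sqrt(17))*(R + 5) = (R + 3*sqrt(17))*(5 + R) = (5 + R)*(R + 3*sqrt(17)))
-27536/X(-78) = -27536/((-78)**2 + 5*(-78) + 15*sqrt(17) + 3*(-78)*sqrt(17)) = -27536/(6084 - 390 + 15*sqrt(17) - 234*sqrt(17)) = -27536/(5694 - 219*sqrt(17))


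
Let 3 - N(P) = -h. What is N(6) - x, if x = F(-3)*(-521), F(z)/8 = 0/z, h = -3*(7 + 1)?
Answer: -21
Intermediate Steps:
h = -24 (h = -3*8 = -24)
F(z) = 0 (F(z) = 8*(0/z) = 8*0 = 0)
N(P) = -21 (N(P) = 3 - (-1)*(-24) = 3 - 1*24 = 3 - 24 = -21)
x = 0 (x = 0*(-521) = 0)
N(6) - x = -21 - 1*0 = -21 + 0 = -21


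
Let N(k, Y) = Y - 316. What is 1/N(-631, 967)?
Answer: 1/651 ≈ 0.0015361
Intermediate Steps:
N(k, Y) = -316 + Y
1/N(-631, 967) = 1/(-316 + 967) = 1/651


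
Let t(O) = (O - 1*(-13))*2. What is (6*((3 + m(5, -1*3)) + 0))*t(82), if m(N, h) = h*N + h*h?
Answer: -3420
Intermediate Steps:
m(N, h) = h² + N*h (m(N, h) = N*h + h² = h² + N*h)
t(O) = 26 + 2*O (t(O) = (O + 13)*2 = (13 + O)*2 = 26 + 2*O)
(6*((3 + m(5, -1*3)) + 0))*t(82) = (6*((3 + (-1*3)*(5 - 1*3)) + 0))*(26 + 2*82) = (6*((3 - 3*(5 - 3)) + 0))*(26 + 164) = (6*((3 - 3*2) + 0))*190 = (6*((3 - 6) + 0))*190 = (6*(-3 + 0))*190 = (6*(-3))*190 = -18*190 = -3420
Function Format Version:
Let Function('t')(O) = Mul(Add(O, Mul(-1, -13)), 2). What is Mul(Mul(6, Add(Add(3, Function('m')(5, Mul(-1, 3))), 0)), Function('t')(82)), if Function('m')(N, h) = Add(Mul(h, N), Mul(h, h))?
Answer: -3420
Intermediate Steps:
Function('m')(N, h) = Add(Pow(h, 2), Mul(N, h)) (Function('m')(N, h) = Add(Mul(N, h), Pow(h, 2)) = Add(Pow(h, 2), Mul(N, h)))
Function('t')(O) = Add(26, Mul(2, O)) (Function('t')(O) = Mul(Add(O, 13), 2) = Mul(Add(13, O), 2) = Add(26, Mul(2, O)))
Mul(Mul(6, Add(Add(3, Function('m')(5, Mul(-1, 3))), 0)), Function('t')(82)) = Mul(Mul(6, Add(Add(3, Mul(Mul(-1, 3), Add(5, Mul(-1, 3)))), 0)), Add(26, Mul(2, 82))) = Mul(Mul(6, Add(Add(3, Mul(-3, Add(5, -3))), 0)), Add(26, 164)) = Mul(Mul(6, Add(Add(3, Mul(-3, 2)), 0)), 190) = Mul(Mul(6, Add(Add(3, -6), 0)), 190) = Mul(Mul(6, Add(-3, 0)), 190) = Mul(Mul(6, -3), 190) = Mul(-18, 190) = -3420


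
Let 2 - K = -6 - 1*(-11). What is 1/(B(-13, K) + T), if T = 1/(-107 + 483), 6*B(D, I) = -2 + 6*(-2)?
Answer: -1128/2629 ≈ -0.42906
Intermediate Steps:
K = -3 (K = 2 - (-6 - 1*(-11)) = 2 - (-6 + 11) = 2 - 1*5 = 2 - 5 = -3)
B(D, I) = -7/3 (B(D, I) = (-2 + 6*(-2))/6 = (-2 - 12)/6 = (1/6)*(-14) = -7/3)
T = 1/376 ≈ 0.0026596
1/(B(-13, K) + T) = 1/(-7/3 + 1/376) = 1/(-2629/1128) = -1128/2629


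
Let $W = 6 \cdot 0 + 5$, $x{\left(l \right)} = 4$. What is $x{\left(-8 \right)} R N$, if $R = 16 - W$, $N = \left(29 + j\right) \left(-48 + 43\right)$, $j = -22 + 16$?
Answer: $-5060$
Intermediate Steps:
$W = 5$ ($W = 0 + 5 = 5$)
$j = -6$
$N = -115$ ($N = \left(29 - 6\right) \left(-48 + 43\right) = 23 \left(-5\right) = -115$)
$R = 11$ ($R = 16 - 5 = 11$)
$x{\left(-8 \right)} R N = 4 \cdot 11 \left(-115\right) = 44 \left(-115\right) = -5060$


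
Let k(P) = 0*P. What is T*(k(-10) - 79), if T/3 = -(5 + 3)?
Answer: 1896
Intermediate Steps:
k(P) = 0
T = -24 (T = 3*(-(5 + 3)) = 3*(-1*8) = 3*(-8) = -24)
T*(k(-10) - 79) = -24*(0 - 79) = -24*(-79) = 1896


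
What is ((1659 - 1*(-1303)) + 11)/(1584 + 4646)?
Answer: 2973/6230 ≈ 0.47721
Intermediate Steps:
((1659 - 1*(-1303)) + 11)/(1584 + 4646) = ((1659 + 1303) + 11)/6230 = (2962 + 11)*(1/6230) = 2973*(1/6230) = 2973/6230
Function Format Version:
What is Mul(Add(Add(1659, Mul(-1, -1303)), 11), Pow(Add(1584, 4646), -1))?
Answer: Rational(2973, 6230) ≈ 0.47721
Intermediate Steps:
Mul(Add(Add(1659, Mul(-1, -1303)), 11), Pow(Add(1584, 4646), -1)) = Mul(Add(Add(1659, 1303), 11), Pow(6230, -1)) = Mul(Add(2962, 11), Rational(1, 6230)) = Mul(2973, Rational(1, 6230)) = Rational(2973, 6230)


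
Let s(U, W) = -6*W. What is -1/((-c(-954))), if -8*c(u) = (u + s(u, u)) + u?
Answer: -1/477 ≈ -0.0020964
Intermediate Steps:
c(u) = u/2 (c(u) = -((u - 6*u) + u)/8 = -(-5*u + u)/8 = -(-1)*u/2 = u/2)
-1/((-c(-954))) = -1/((-(-954)/2)) = -1/((-1*(-477))) = -1/477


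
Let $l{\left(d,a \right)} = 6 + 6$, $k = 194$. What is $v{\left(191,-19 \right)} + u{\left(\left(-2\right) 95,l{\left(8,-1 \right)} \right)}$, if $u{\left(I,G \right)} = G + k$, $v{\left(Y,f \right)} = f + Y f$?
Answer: $-3442$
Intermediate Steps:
$l{\left(d,a \right)} = 12$
$u{\left(I,G \right)} = 194 + G$ ($u{\left(I,G \right)} = G + 194 = 194 + G$)
$v{\left(191,-19 \right)} + u{\left(\left(-2\right) 95,l{\left(8,-1 \right)} \right)} = - 19 \left(1 + 191\right) + \left(194 + 12\right) = \left(-19\right) 192 + 206 = -3648 + 206 = -3442$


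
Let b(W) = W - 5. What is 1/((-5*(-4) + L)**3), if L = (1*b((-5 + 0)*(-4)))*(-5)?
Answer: -1/166375 ≈ -6.0105e-6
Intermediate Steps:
b(W) = -5 + W
L = -75 (L = (1*(-5 + (-5 + 0)*(-4)))*(-5) = (1*(-5 - 5*(-4)))*(-5) = (1*(-5 + 20))*(-5) = (1*15)*(-5) = 15*(-5) = -75)
1/((-5*(-4) + L)**3) = 1/((-5*(-4) - 75)**3) = 1/((20 - 75)**3) = 1/((-55)**3) = 1/(-166375) = -1/166375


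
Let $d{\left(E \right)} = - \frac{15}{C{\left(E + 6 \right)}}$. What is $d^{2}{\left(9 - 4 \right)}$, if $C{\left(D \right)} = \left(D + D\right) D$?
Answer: $\frac{225}{58564} \approx 0.003842$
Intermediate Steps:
$C{\left(D \right)} = 2 D^{2}$ ($C{\left(D \right)} = 2 D D = 2 D^{2}$)
$d{\left(E \right)} = - \frac{15}{2 \left(6 + E\right)^{2}}$ ($d{\left(E \right)} = - \frac{15}{2 \left(E + 6\right)^{2}} = - \frac{15}{2 \left(6 + E\right)^{2}}$)
$d^{2}{\left(9 - 4 \right)} = \left(- \frac{15}{2 \left(6 + \left(9 - 4\right)\right)^{2}}\right)^{2} = \left(- \frac{15}{2 \left(6 + 5\right)^{2}}\right)^{2} = \left(- \frac{15}{2 \cdot 121}\right)^{2} = \left(\left(- \frac{15}{2}\right) \frac{1}{121}\right)^{2} = \left(- \frac{15}{242}\right)^{2} = \frac{225}{58564}$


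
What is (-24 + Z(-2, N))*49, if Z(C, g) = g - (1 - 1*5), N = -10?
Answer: -1470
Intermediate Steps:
Z(C, g) = 4 + g (Z(C, g) = g - (1 - 5) = g - 1*(-4) = g + 4 = 4 + g)
(-24 + Z(-2, N))*49 = (-24 + (4 - 10))*49 = (-24 - 6)*49 = -30*49 = -1470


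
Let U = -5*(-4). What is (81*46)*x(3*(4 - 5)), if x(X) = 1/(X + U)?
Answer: 3726/17 ≈ 219.18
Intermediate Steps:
U = 20
x(X) = 1/(20 + X) (x(X) = 1/(X + 20) = 1/(20 + X))
(81*46)*x(3*(4 - 5)) = (81*46)/(20 + 3*(4 - 5)) = 3726/(20 + 3*(-1)) = 3726/(20 - 3) = 3726/17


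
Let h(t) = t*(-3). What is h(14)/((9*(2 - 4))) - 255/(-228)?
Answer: 787/228 ≈ 3.4518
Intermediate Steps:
h(t) = -3*t
h(14)/((9*(2 - 4))) - 255/(-228) = (-3*14)/((9*(2 - 4))) - 255/(-228) = -42/(9*(-2)) - 255*(-1/228) = -42/(-18) + 85/76 = -42*(-1/18) + 85/76 = 7/3 + 85/76 = 787/228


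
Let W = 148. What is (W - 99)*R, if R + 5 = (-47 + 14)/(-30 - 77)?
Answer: -24598/107 ≈ -229.89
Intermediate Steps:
R = -502/107 (R = -5 + (-47 + 14)/(-30 - 77) = -5 - 33/(-107) = -5 - 33*(-1/107) = -5 + 33/107 = -502/107 ≈ -4.6916)
(W - 99)*R = (148 - 99)*(-502/107) = 49*(-502/107) = -24598/107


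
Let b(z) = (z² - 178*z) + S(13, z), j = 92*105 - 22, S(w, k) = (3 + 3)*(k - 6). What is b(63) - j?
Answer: -16541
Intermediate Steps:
S(w, k) = -36 + 6*k (S(w, k) = 6*(-6 + k) = -36 + 6*k)
j = 9638 (j = 9660 - 22 = 9638)
b(z) = -36 + z² - 172*z (b(z) = (z² - 178*z) + (-36 + 6*z) = -36 + z² - 172*z)
b(63) - j = (-36 + 63² - 172*63) - 1*9638 = (-36 + 3969 - 10836) - 9638 = -6903 - 9638 = -16541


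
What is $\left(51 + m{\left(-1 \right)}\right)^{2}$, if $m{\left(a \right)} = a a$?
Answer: $2704$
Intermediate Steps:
$m{\left(a \right)} = a^{2}$
$\left(51 + m{\left(-1 \right)}\right)^{2} = \left(51 + \left(-1\right)^{2}\right)^{2} = \left(51 + 1\right)^{2} = 52^{2} = 2704$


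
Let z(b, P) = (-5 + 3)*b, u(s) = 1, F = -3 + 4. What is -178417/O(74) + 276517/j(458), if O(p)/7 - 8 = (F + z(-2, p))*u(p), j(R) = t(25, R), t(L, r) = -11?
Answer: -27125634/1001 ≈ -27099.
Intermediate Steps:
F = 1
j(R) = -11
z(b, P) = -2*b
O(p) = 91 (O(p) = 56 + 7*((1 - 2*(-2))*1) = 56 + 7*((1 + 4)*1) = 56 + 7*(5*1) = 56 + 7*5 = 56 + 35 = 91)
-178417/O(74) + 276517/j(458) = -178417/91 + 276517/(-11) = -178417*1/91 + 276517*(-1/11) = -178417/91 - 276517/11 = -27125634/1001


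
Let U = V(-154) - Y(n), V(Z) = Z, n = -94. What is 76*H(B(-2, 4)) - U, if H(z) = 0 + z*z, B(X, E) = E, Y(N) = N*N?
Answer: 10206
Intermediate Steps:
Y(N) = N**2
U = -8990 (U = -154 - 1*(-94)**2 = -154 - 1*8836 = -154 - 8836 = -8990)
H(z) = z**2 (H(z) = 0 + z**2 = z**2)
76*H(B(-2, 4)) - U = 76*4**2 - 1*(-8990) = 76*16 + 8990 = 1216 + 8990 = 10206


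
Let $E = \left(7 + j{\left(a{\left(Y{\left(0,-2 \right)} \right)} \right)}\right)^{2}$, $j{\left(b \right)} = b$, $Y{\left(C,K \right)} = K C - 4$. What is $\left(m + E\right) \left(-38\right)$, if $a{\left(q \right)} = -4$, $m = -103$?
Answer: $3572$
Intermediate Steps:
$Y{\left(C,K \right)} = -4 + C K$ ($Y{\left(C,K \right)} = C K - 4 = -4 + C K$)
$E = 9$ ($E = \left(7 - 4\right)^{2} = 3^{2} = 9$)
$\left(m + E\right) \left(-38\right) = \left(-103 + 9\right) \left(-38\right) = \left(-94\right) \left(-38\right) = 3572$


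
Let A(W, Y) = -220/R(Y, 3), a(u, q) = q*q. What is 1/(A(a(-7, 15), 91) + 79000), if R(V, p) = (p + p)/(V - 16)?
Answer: 1/76250 ≈ 1.3115e-5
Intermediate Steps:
a(u, q) = q**2
R(V, p) = 2*p/(-16 + V) (R(V, p) = (2*p)/(-16 + V) = 2*p/(-16 + V))
A(W, Y) = 1760/3 - 110*Y/3 (A(W, Y) = -(-1760/3 + 110*Y/3) = -220*(-8/3 + Y/6) = 1760/3 - 110*Y/3)
1/(A(a(-7, 15), 91) + 79000) = 1/((1760/3 - 110/3*91) + 79000) = 1/((1760/3 - 10010/3) + 79000) = 1/(-2750 + 79000) = 1/76250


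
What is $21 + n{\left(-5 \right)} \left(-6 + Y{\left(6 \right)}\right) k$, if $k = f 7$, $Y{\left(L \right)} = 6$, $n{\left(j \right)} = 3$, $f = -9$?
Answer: $21$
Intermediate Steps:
$k = -63$ ($k = \left(-9\right) 7 = -63$)
$21 + n{\left(-5 \right)} \left(-6 + Y{\left(6 \right)}\right) k = 21 + 3 \left(-6 + 6\right) \left(-63\right) = 21 + 3 \cdot 0 \left(-63\right) = 21 + 0 \left(-63\right) = 21 + 0 = 21$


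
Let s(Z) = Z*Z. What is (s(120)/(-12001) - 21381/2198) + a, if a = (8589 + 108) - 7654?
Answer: 27224215933/26378198 ≈ 1032.1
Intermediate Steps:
s(Z) = Z²
a = 1043 (a = 8697 - 7654 = 1043)
(s(120)/(-12001) - 21381/2198) + a = (120²/(-12001) - 21381/2198) + 1043 = (14400*(-1/12001) - 21381*1/2198) + 1043 = (-14400/12001 - 21381/2198) + 1043 = -288244581/26378198 + 1043 = 27224215933/26378198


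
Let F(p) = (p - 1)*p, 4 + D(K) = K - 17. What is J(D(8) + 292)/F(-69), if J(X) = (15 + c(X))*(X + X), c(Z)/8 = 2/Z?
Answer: 4201/2415 ≈ 1.7395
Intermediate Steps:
D(K) = -21 + K (D(K) = -4 + (K - 17) = -4 + (-17 + K) = -21 + K)
F(p) = p*(-1 + p) (F(p) = (-1 + p)*p = p*(-1 + p))
c(Z) = 16/Z (c(Z) = 8*(2/Z) = 16/Z)
J(X) = 2*X*(15 + 16/X) (J(X) = (15 + 16/X)*(X + X) = (15 + 16/X)*(2*X) = 2*X*(15 + 16/X))
J(D(8) + 292)/F(-69) = (32 + 30*((-21 + 8) + 292))/((-69*(-1 - 69))) = (32 + 30*(-13 + 292))/((-69*(-70))) = (32 + 30*279)/4830 = (32 + 8370)*(1/4830) = 8402*(1/4830) = 4201/2415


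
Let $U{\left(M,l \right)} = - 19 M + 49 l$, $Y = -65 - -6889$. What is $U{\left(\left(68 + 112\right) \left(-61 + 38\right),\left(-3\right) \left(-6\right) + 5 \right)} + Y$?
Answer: $86611$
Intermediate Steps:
$Y = 6824$ ($Y = -65 + 6889 = 6824$)
$U{\left(\left(68 + 112\right) \left(-61 + 38\right),\left(-3\right) \left(-6\right) + 5 \right)} + Y = \left(- 19 \left(68 + 112\right) \left(-61 + 38\right) + 49 \left(\left(-3\right) \left(-6\right) + 5\right)\right) + 6824 = \left(- 19 \cdot 180 \left(-23\right) + 49 \left(18 + 5\right)\right) + 6824 = \left(\left(-19\right) \left(-4140\right) + 49 \cdot 23\right) + 6824 = \left(78660 + 1127\right) + 6824 = 79787 + 6824 = 86611$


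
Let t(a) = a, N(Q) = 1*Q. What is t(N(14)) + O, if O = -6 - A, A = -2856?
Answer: 2864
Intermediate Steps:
N(Q) = Q
O = 2850 (O = -6 - 1*(-2856) = -6 + 2856 = 2850)
t(N(14)) + O = 14 + 2850 = 2864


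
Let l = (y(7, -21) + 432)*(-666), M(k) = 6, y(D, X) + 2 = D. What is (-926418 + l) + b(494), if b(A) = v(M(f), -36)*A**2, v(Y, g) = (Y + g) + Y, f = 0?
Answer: -7074324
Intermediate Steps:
y(D, X) = -2 + D
l = -291042 (l = ((-2 + 7) + 432)*(-666) = (5 + 432)*(-666) = 437*(-666) = -291042)
v(Y, g) = g + 2*Y
b(A) = -24*A**2 (b(A) = (-36 + 2*6)*A**2 = (-36 + 12)*A**2 = -24*A**2)
(-926418 + l) + b(494) = (-926418 - 291042) - 24*494**2 = -1217460 - 24*244036 = -1217460 - 5856864 = -7074324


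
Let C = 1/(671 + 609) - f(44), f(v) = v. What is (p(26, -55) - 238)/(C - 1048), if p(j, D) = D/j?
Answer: 3995520/18170867 ≈ 0.21989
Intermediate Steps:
C = -56319/1280 (C = 1/(671 + 609) - 1*44 = 1/1280 - 44 = -56319/1280 ≈ -43.999)
(p(26, -55) - 238)/(C - 1048) = (-55/26 - 238)/(-56319/1280 - 1048) = (-55*1/26 - 238)/(-1397759/1280) = (-55/26 - 238)*(-1280/1397759) = -6243/26*(-1280/1397759) = 3995520/18170867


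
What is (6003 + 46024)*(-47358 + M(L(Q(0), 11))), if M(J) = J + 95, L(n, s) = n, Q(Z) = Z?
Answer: -2458952101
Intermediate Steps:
M(J) = 95 + J
(6003 + 46024)*(-47358 + M(L(Q(0), 11))) = (6003 + 46024)*(-47358 + (95 + 0)) = 52027*(-47358 + 95) = 52027*(-47263) = -2458952101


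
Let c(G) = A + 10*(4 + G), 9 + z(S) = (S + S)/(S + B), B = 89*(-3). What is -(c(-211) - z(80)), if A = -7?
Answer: 386556/187 ≈ 2067.1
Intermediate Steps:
B = -267
z(S) = -9 + 2*S/(-267 + S) (z(S) = -9 + (S + S)/(S - 267) = -9 + (2*S)/(-267 + S) = -9 + 2*S/(-267 + S))
c(G) = 33 + 10*G (c(G) = -7 + 10*(4 + G) = -7 + (40 + 10*G) = 33 + 10*G)
-(c(-211) - z(80)) = -((33 + 10*(-211)) - (2403 - 7*80)/(-267 + 80)) = -((33 - 2110) - (2403 - 560)/(-187)) = -(-2077 - (-1)*1843/187) = -(-2077 - 1*(-1843/187)) = -(-2077 + 1843/187) = -1*(-386556/187) = 386556/187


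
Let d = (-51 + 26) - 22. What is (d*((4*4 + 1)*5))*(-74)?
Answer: 295630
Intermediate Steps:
d = -47 (d = -25 - 22 = -47)
(d*((4*4 + 1)*5))*(-74) = -47*(4*4 + 1)*5*(-74) = -47*(16 + 1)*5*(-74) = -799*5*(-74) = -47*85*(-74) = -3995*(-74) = 295630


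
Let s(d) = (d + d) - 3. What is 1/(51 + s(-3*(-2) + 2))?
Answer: 1/64 ≈ 0.015625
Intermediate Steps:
s(d) = -3 + 2*d (s(d) = 2*d - 3 = -3 + 2*d)
1/(51 + s(-3*(-2) + 2)) = 1/(51 + (-3 + 2*(-3*(-2) + 2))) = 1/(51 + (-3 + 2*(6 + 2))) = 1/(51 + (-3 + 2*8)) = 1/(51 + (-3 + 16)) = 1/(51 + 13) = 1/64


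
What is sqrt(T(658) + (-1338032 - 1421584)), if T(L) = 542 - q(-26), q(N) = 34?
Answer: 2*I*sqrt(689777) ≈ 1661.1*I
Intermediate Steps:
T(L) = 508 (T(L) = 542 - 1*34 = 542 - 34 = 508)
sqrt(T(658) + (-1338032 - 1421584)) = sqrt(508 + (-1338032 - 1421584)) = sqrt(508 - 2759616) = sqrt(-2759108) = 2*I*sqrt(689777)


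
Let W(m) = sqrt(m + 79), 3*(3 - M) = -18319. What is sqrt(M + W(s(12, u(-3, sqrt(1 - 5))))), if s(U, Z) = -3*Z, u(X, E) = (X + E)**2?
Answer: sqrt(54984 + 18*sqrt(16 + 9*I))/3 ≈ 78.215 + 0.013881*I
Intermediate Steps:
u(X, E) = (E + X)**2
M = 18328/3 (M = 3 - 1/3*(-18319) = 3 + 18319/3 = 18328/3 ≈ 6109.3)
W(m) = sqrt(79 + m)
sqrt(M + W(s(12, u(-3, sqrt(1 - 5))))) = sqrt(18328/3 + sqrt(79 - 3*(sqrt(1 - 5) - 3)**2)) = sqrt(18328/3 + sqrt(79 - 3*(sqrt(-4) - 3)**2)) = sqrt(18328/3 + sqrt(79 - 3*(2*I - 3)**2)) = sqrt(18328/3 + sqrt(79 - 3*(-3 + 2*I)**2))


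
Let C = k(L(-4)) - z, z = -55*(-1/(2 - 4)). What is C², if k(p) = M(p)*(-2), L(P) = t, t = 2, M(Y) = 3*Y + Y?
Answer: 529/4 ≈ 132.25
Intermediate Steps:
M(Y) = 4*Y
L(P) = 2
k(p) = -8*p (k(p) = (4*p)*(-2) = -8*p)
z = -55/2 (z = -55/((-1*(-2))) = -55/2 ≈ -27.500)
C = 23/2 (C = -8*2 - 1*(-55/2) = -16 + 55/2 = 23/2 ≈ 11.500)
C² = (23/2)² = 529/4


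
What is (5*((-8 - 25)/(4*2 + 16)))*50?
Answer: -1375/4 ≈ -343.75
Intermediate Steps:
(5*((-8 - 25)/(4*2 + 16)))*50 = (5*(-33/(8 + 16)))*50 = (5*(-33/24))*50 = (5*(-33*1/24))*50 = (5*(-11/8))*50 = -55/8*50 = -1375/4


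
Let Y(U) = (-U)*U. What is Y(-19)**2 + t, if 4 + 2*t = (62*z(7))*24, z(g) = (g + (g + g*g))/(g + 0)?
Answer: 137015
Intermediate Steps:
Y(U) = -U**2
z(g) = (g**2 + 2*g)/g (z(g) = (g + (g + g**2))/g = (g**2 + 2*g)/g)
t = 6694 (t = -2 + ((62*(2 + 7))*24)/2 = -2 + ((62*9)*24)/2 = -2 + (558*24)/2 = -2 + (1/2)*13392 = -2 + 6696 = 6694)
Y(-19)**2 + t = (-1*(-19)**2)**2 + 6694 = (-1*361)**2 + 6694 = (-361)**2 + 6694 = 130321 + 6694 = 137015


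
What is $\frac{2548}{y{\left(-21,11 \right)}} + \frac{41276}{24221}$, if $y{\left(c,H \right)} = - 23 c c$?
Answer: $\frac{7284640}{5013747} \approx 1.4529$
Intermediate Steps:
$y{\left(c,H \right)} = - 23 c^{2}$
$\frac{2548}{y{\left(-21,11 \right)}} + \frac{41276}{24221} = \frac{2548}{\left(-23\right) \left(-21\right)^{2}} + \frac{41276}{24221} = \frac{2548}{\left(-23\right) 441} + 41276 \cdot \frac{1}{24221} = \frac{2548}{-10143} + \frac{41276}{24221} = 2548 \left(- \frac{1}{10143}\right) + \frac{41276}{24221} = - \frac{52}{207} + \frac{41276}{24221} = \frac{7284640}{5013747}$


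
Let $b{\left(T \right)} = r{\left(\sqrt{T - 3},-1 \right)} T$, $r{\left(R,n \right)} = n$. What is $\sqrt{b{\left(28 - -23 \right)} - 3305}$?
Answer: $2 i \sqrt{839} \approx 57.931 i$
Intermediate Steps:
$b{\left(T \right)} = - T$
$\sqrt{b{\left(28 - -23 \right)} - 3305} = \sqrt{- (28 - -23) - 3305} = \sqrt{- (28 + 23) - 3305} = \sqrt{\left(-1\right) 51 - 3305} = \sqrt{-51 - 3305} = \sqrt{-3356} = 2 i \sqrt{839}$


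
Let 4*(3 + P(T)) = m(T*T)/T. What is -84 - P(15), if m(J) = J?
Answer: -339/4 ≈ -84.750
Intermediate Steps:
P(T) = -3 + T/4 (P(T) = -3 + ((T*T)/T)/4 = -3 + (T**2/T)/4 = -3 + T/4)
-84 - P(15) = -84 - (-3 + (1/4)*15) = -84 - (-3 + 15/4) = -84 - 1*3/4 = -84 - 3/4 = -339/4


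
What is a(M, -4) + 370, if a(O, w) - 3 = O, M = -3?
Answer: 370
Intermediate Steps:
a(O, w) = 3 + O
a(M, -4) + 370 = (3 - 3) + 370 = 0 + 370 = 370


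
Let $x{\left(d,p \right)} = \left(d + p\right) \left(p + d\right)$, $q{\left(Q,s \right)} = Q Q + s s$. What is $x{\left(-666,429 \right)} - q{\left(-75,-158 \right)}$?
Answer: $25580$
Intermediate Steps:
$q{\left(Q,s \right)} = Q^{2} + s^{2}$
$x{\left(d,p \right)} = \left(d + p\right)^{2}$ ($x{\left(d,p \right)} = \left(d + p\right) \left(d + p\right) = \left(d + p\right)^{2}$)
$x{\left(-666,429 \right)} - q{\left(-75,-158 \right)} = \left(-666 + 429\right)^{2} - \left(\left(-75\right)^{2} + \left(-158\right)^{2}\right) = \left(-237\right)^{2} - \left(5625 + 24964\right) = 56169 - 30589 = 25580$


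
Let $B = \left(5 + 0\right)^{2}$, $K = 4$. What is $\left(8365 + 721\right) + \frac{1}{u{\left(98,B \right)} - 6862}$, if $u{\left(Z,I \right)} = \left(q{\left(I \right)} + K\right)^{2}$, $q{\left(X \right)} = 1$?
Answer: $\frac{62120981}{6837} \approx 9086.0$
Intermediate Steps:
$B = 25$ ($B = 5^{2} = 25$)
$u{\left(Z,I \right)} = 25$ ($u{\left(Z,I \right)} = \left(1 + 4\right)^{2} = 5^{2} = 25$)
$\left(8365 + 721\right) + \frac{1}{u{\left(98,B \right)} - 6862} = \left(8365 + 721\right) + \frac{1}{25 - 6862} = 9086 + \frac{1}{-6837} = 9086 - \frac{1}{6837} = \frac{62120981}{6837}$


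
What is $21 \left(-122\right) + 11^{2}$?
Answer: $-2441$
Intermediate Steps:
$21 \left(-122\right) + 11^{2} = -2562 + 121 = -2441$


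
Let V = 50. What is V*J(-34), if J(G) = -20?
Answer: -1000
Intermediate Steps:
V*J(-34) = 50*(-20) = -1000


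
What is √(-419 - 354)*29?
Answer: 29*I*√773 ≈ 806.28*I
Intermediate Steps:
√(-419 - 354)*29 = √(-773)*29 = (I*√773)*29 = 29*I*√773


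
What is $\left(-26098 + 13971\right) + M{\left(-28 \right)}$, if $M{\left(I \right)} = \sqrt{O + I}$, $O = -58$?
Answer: $-12127 + i \sqrt{86} \approx -12127.0 + 9.2736 i$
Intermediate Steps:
$M{\left(I \right)} = \sqrt{-58 + I}$
$\left(-26098 + 13971\right) + M{\left(-28 \right)} = \left(-26098 + 13971\right) + \sqrt{-58 - 28} = -12127 + \sqrt{-86} = -12127 + i \sqrt{86}$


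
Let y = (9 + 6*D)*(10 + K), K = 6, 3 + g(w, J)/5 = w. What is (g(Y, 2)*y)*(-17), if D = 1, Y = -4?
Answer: 142800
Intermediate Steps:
g(w, J) = -15 + 5*w
y = 240 (y = (9 + 6*1)*(10 + 6) = (9 + 6)*16 = 15*16 = 240)
(g(Y, 2)*y)*(-17) = ((-15 + 5*(-4))*240)*(-17) = ((-15 - 20)*240)*(-17) = -35*240*(-17) = -8400*(-17) = 142800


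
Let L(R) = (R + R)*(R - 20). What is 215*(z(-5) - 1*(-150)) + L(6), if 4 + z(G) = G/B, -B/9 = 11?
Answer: 3092053/99 ≈ 31233.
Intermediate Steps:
B = -99 (B = -9*11 = -99)
z(G) = -4 - G/99 (z(G) = -4 + G/(-99) = -4 + G*(-1/99) = -4 - G/99)
L(R) = 2*R*(-20 + R) (L(R) = (2*R)*(-20 + R) = 2*R*(-20 + R))
215*(z(-5) - 1*(-150)) + L(6) = 215*((-4 - 1/99*(-5)) - 1*(-150)) + 2*6*(-20 + 6) = 215*((-4 + 5/99) + 150) + 2*6*(-14) = 215*(-391/99 + 150) - 168 = 215*(14459/99) - 168 = 3108685/99 - 168 = 3092053/99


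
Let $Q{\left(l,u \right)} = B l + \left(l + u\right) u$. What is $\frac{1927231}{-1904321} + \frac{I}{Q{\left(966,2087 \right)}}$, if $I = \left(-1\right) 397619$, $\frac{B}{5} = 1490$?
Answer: $- \frac{26906463788540}{25838419571831} \approx -1.0413$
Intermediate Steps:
$B = 7450$ ($B = 5 \cdot 1490 = 7450$)
$I = -397619$
$Q{\left(l,u \right)} = 7450 l + u \left(l + u\right)$ ($Q{\left(l,u \right)} = 7450 l + \left(l + u\right) u = 7450 l + u \left(l + u\right)$)
$\frac{1927231}{-1904321} + \frac{I}{Q{\left(966,2087 \right)}} = \frac{1927231}{-1904321} - \frac{397619}{2087^{2} + 7450 \cdot 966 + 966 \cdot 2087} = 1927231 \left(- \frac{1}{1904321}\right) - \frac{397619}{4355569 + 7196700 + 2016042} = - \frac{1927231}{1904321} - \frac{397619}{13568311} = - \frac{26906463788540}{25838419571831}$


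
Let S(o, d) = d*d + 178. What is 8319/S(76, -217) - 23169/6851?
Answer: -1038135654/323826217 ≈ -3.2058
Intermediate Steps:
S(o, d) = 178 + d² (S(o, d) = d² + 178 = 178 + d²)
8319/S(76, -217) - 23169/6851 = 8319/(178 + (-217)²) - 23169/6851 = 8319/(178 + 47089) - 23169*1/6851 = 8319/47267 - 23169/6851 = -1038135654/323826217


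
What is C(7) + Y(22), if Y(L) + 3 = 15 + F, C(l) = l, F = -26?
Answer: -7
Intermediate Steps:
Y(L) = -14 (Y(L) = -3 + (15 - 26) = -3 - 11 = -14)
C(7) + Y(22) = 7 - 14 = -7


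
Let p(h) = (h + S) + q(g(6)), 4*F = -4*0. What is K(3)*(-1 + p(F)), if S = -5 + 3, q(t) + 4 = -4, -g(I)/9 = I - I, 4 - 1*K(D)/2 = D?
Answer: -22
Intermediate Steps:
K(D) = 8 - 2*D
g(I) = 0 (g(I) = -9*(I - I) = -9*0 = 0)
q(t) = -8 (q(t) = -4 - 4 = -8)
S = -2
F = 0 (F = (-4*0)/4 = (¼)*0 = 0)
p(h) = -10 + h (p(h) = (h - 2) - 8 = (-2 + h) - 8 = -10 + h)
K(3)*(-1 + p(F)) = (8 - 2*3)*(-1 + (-10 + 0)) = (8 - 6)*(-1 - 10) = 2*(-11) = -22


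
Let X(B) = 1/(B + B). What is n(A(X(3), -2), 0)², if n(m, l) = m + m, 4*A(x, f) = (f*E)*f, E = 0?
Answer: 0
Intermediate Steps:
X(B) = 1/(2*B)
A(x, f) = 0 (A(x, f) = ((f*0)*f)/4 = (0*f)/4 = (¼)*0 = 0)
n(m, l) = 2*m
n(A(X(3), -2), 0)² = (2*0)² = 0² = 0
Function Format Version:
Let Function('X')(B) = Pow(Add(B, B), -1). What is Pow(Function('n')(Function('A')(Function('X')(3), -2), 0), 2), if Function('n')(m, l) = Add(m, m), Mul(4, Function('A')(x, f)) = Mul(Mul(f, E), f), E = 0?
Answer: 0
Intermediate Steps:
Function('X')(B) = Mul(Rational(1, 2), Pow(B, -1)) (Function('X')(B) = Pow(Mul(2, B), -1) = Mul(Rational(1, 2), Pow(B, -1)))
Function('A')(x, f) = 0 (Function('A')(x, f) = Mul(Rational(1, 4), Mul(Mul(f, 0), f)) = Mul(Rational(1, 4), Mul(0, f)) = Mul(Rational(1, 4), 0) = 0)
Function('n')(m, l) = Mul(2, m)
Pow(Function('n')(Function('A')(Function('X')(3), -2), 0), 2) = Pow(Mul(2, 0), 2) = Pow(0, 2) = 0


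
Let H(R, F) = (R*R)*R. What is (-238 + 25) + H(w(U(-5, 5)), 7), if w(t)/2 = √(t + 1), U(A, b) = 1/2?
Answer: -213 + 6*√6 ≈ -198.30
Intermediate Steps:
U(A, b) = ½
w(t) = 2*√(1 + t) (w(t) = 2*√(t + 1) = 2*√(1 + t))
H(R, F) = R³ (H(R, F) = R²*R = R³)
(-238 + 25) + H(w(U(-5, 5)), 7) = (-238 + 25) + (2*√(1 + ½))³ = -213 + (2*√(3/2))³ = -213 + (2*(√6/2))³ = -213 + (√6)³ = -213 + 6*√6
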